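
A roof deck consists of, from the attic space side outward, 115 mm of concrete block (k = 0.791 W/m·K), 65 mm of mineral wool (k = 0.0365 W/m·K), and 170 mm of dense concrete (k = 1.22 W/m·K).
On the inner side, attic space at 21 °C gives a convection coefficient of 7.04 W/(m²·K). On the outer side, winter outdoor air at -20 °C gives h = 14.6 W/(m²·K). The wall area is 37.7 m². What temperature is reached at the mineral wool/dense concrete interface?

Treating each layer as a thermal resistance in series:
R_inner film = 1/(h_i·A) = 1/(7.04×37.7) = 0.003768 K/W
R_concrete block = L/(kA) = 0.115/(0.791×37.7) = 0.003856 K/W
R_mineral wool = L/(kA) = 0.065/(0.0365×37.7) = 0.04724 K/W
R_dense concrete = L/(kA) = 0.17/(1.22×37.7) = 0.003696 K/W
R_outer film = 1/(h_o·A) = 1/(14.6×37.7) = 0.001817 K/W
R_total = 0.06037 K/W;  Q = ΔT/R_total = 41/0.06037 = 679.1 W
T_interface = T_inner − Q·ΣR(inner→interface) = 21 − 679×0.05486

T ≈ -16.3 °C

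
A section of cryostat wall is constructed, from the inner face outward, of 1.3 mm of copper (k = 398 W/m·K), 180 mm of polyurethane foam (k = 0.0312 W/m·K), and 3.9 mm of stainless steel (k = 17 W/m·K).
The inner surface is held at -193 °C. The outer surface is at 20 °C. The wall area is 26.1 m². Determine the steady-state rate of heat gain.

Q ≈ 964 W

Treating each layer as a thermal resistance in series:
R_copper = L/(kA) = 0.0013/(398×26.1) = 1.251×10^-7 K/W
R_polyurethane foam = L/(kA) = 0.18/(0.0312×26.1) = 0.221 K/W
R_stainless steel = L/(kA) = 0.0039/(17×26.1) = 8.79×10^-6 K/W
R_total = 0.2211 K/W
Q = ΔT / R_total = 213 / 0.2211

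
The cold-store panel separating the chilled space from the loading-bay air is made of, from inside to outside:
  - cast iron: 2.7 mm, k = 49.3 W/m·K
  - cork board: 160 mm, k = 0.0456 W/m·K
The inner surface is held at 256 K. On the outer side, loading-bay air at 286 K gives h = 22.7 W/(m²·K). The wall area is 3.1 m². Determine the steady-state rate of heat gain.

Using the resistance-network approach (series):
R_cast iron = L/(kA) = 0.0027/(49.3×3.1) = 1.767×10^-5 K/W
R_cork board = L/(kA) = 0.16/(0.0456×3.1) = 1.132 K/W
R_outer film = 1/(h_o·A) = 1/(22.7×3.1) = 0.01421 K/W
R_total = 1.146 K/W
Q = ΔT / R_total = 30 / 1.146

Q ≈ 26.2 W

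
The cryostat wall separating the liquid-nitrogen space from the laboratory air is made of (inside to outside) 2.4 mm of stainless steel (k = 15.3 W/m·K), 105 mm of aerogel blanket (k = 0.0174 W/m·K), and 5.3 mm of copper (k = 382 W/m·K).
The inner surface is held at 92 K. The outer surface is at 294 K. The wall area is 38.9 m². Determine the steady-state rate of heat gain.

Model the wall as resistances in series:
R_stainless steel = L/(kA) = 0.0024/(15.3×38.9) = 4.032×10^-6 K/W
R_aerogel blanket = L/(kA) = 0.105/(0.0174×38.9) = 0.1551 K/W
R_copper = L/(kA) = 0.0053/(382×38.9) = 3.567×10^-7 K/W
R_total = 0.1551 K/W
Q = ΔT / R_total = 202 / 0.1551

Q ≈ 1300 W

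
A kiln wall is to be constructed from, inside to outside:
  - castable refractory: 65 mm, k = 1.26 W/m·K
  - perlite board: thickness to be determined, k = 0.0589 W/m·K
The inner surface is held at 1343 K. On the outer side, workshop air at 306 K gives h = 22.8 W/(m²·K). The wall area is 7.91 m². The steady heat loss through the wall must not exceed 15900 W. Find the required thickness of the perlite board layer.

Thermal resistances in series:
R_castable refractory = L/(kA) = 0.065/(1.26×7.91) = 0.006522 K/W
R_outer film = 1/(h_o·A) = 1/(22.8×7.91) = 0.005545 K/W
Sum of the known resistances R_other = 0.01207 K/W
Required total resistance R_tot = ΔT/Q_allow = 1037/15900 = 0.06522 K/W
R_perlite board = R_tot − R_other = 0.05315 K/W
L = R·k·A = 0.05315×0.0589×7.91

L ≈ 24.8 mm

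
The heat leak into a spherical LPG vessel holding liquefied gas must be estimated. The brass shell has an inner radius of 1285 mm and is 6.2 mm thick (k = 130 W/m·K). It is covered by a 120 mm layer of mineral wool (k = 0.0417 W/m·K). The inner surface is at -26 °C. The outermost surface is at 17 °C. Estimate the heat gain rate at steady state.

Q ≈ 342 W

Spherical conduction: R = (1/r_in − 1/r_out)/(4πk) per layer; series-sum.
R_brass shell = (1/1.285 − 1/1.2912)/(4π×130) = 2.287×10^-6 K/W
R_mineral wool = (1/1.2912 − 1/1.4112)/(4π×0.0417) = 0.1257 K/W
R_total = 0.1257 K/W
Q = ΔT/R_total = 43/0.1257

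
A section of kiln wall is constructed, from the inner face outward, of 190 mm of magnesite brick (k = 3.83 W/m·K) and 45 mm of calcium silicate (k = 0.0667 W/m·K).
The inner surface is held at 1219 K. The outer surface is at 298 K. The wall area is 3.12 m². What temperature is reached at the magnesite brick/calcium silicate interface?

Thermal resistances in series:
R_magnesite brick = L/(kA) = 0.19/(3.83×3.12) = 0.0159 K/W
R_calcium silicate = L/(kA) = 0.045/(0.0667×3.12) = 0.2162 K/W
R_total = 0.2321 K/W;  Q = ΔT/R_total = 921/0.2321 = 3967 W
T_interface = T_inner − Q·ΣR(inner→interface) = 1219 − 3970×0.0159

T ≈ 1160 K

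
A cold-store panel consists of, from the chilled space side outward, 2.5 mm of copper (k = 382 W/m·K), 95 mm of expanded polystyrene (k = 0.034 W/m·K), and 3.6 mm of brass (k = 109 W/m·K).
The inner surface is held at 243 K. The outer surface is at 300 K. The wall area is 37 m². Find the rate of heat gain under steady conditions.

Thermal resistances in series:
R_copper = L/(kA) = 0.0025/(382×37) = 1.769×10^-7 K/W
R_expanded polystyrene = L/(kA) = 0.095/(0.034×37) = 0.07552 K/W
R_brass = L/(kA) = 0.0036/(109×37) = 8.926×10^-7 K/W
R_total = 0.07552 K/W
Q = ΔT / R_total = 57 / 0.07552

Q ≈ 755 W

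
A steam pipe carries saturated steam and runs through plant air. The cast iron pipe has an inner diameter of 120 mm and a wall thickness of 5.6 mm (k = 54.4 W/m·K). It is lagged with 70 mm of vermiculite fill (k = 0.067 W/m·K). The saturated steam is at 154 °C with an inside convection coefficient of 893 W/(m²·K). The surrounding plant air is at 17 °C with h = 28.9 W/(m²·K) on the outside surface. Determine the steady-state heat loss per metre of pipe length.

Per-layer cylindrical resistances, series-summed:
R_inner film = 1/(h_i·2πr₁L) = 1/(893×2π×0.06×1) = 0.00297 K/W
R_cast iron pipe wall = ln(65.6/60)/(2π×54.4×1) = 2.611×10^-4 K/W
R_vermiculite fill = ln(135.6/65.6)/(2π×0.067×1) = 1.725 K/W
R_outer film = 1/(h_o·2πr_oL) = 1/(28.9×2π×0.1356×1) = 0.04061 K/W
R_total = 1.769 K/W
Q = ΔT/R_total = 137/1.769

q′ ≈ 77.5 W/m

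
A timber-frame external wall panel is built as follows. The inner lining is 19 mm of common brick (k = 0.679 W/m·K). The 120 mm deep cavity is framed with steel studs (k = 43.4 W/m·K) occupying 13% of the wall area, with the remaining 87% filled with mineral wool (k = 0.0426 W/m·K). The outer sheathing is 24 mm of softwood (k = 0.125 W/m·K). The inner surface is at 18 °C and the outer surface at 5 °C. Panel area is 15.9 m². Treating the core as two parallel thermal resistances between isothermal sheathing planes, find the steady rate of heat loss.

Sheathing layers in series; stud and cavity paths in parallel between them.
R_inner = 0.019/(0.679×15.9) = 0.00176 K/W
R_stud  = 0.12/(43.4×0.13×15.9) = 0.001338 K/W
R_cav   = 0.12/(0.0426×0.87×15.9) = 0.2036 K/W
1/R_core = 1/R_stud + 1/R_cav → R_core = 0.001329 K/W
R_outer = 0.024/(0.125×15.9) = 0.01208 K/W
R_total = 0.01516 K/W
Q = ΔT/R_total = 13/0.01516

Q ≈ 857 W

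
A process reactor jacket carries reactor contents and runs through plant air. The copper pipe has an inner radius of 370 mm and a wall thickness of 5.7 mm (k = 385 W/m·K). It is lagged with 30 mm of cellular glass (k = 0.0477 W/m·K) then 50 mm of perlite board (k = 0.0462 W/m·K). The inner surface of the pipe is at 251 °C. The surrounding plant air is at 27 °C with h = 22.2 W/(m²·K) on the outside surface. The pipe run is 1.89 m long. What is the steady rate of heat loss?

For a radial system each layer contributes R = ln(r_out/r_in)/(2πkL); films add R = 1/(hA).
R_copper pipe wall = ln(375.7/370)/(2π×385×1.89) = 3.344×10^-6 K/W
R_cellular glass = ln(405.7/375.7)/(2π×0.0477×1.89) = 0.1356 K/W
R_perlite board = ln(455.7/405.7)/(2π×0.0462×1.89) = 0.2118 K/W
R_outer film = 1/(h_o·2πr_oL) = 1/(22.2×2π×0.4557×1.89) = 0.008324 K/W
R_total = 0.3558 K/W
Q = ΔT/R_total = 224/0.3558

Q ≈ 630 W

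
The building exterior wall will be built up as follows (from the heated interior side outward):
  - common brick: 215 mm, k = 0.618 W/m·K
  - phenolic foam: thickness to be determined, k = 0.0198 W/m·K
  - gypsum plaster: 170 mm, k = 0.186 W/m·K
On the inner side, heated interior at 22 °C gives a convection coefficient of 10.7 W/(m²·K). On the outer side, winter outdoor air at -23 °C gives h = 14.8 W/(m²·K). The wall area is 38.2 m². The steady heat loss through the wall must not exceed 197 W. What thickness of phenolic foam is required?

Treating each layer as a thermal resistance in series:
R_inner film = 1/(h_i·A) = 1/(10.7×38.2) = 0.002447 K/W
R_common brick = L/(kA) = 0.215/(0.618×38.2) = 0.009107 K/W
R_gypsum plaster = L/(kA) = 0.17/(0.186×38.2) = 0.02393 K/W
R_outer film = 1/(h_o·A) = 1/(14.8×38.2) = 0.001769 K/W
Sum of the known resistances R_other = 0.03725 K/W
Required total resistance R_tot = ΔT/Q_allow = 45/197 = 0.2284 K/W
R_phenolic foam = R_tot − R_other = 0.1912 K/W
L = R·k·A = 0.1912×0.0198×38.2

L ≈ 145 mm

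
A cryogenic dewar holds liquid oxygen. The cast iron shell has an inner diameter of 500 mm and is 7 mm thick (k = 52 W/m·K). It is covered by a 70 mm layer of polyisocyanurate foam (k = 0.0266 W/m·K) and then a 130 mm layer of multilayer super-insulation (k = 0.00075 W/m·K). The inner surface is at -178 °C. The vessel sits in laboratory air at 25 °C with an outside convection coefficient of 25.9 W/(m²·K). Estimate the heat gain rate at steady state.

Each spherical layer contributes R = (1/r_i − 1/r_o)/(4πk):
R_cast iron shell = (1/0.25 − 1/0.257)/(4π×52) = 1.667×10^-4 K/W
R_polyisocyanurate foam = (1/0.257 − 1/0.327)/(4π×0.0266) = 2.492 K/W
R_multilayer super-insulation = (1/0.327 − 1/0.457)/(4π×0.00075) = 92.3 K/W
R_outer film = 1/(h·4πr_o²) = 1/(25.9×4π×0.457²) = 0.01471 K/W
R_total = 94.81 K/W
Q = ΔT/R_total = 203/94.81

Q ≈ 2.14 W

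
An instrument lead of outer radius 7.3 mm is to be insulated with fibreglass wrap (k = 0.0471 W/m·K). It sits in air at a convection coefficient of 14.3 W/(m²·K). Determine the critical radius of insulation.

r_cr ≈ 3.29 mm

For a cylinder r_cr = k/h = 0.0471/14.3
r_cr = 3.29 mm; since the bare radius (7.3 mm) is above r_cr, any added insulation will reduce heat loss.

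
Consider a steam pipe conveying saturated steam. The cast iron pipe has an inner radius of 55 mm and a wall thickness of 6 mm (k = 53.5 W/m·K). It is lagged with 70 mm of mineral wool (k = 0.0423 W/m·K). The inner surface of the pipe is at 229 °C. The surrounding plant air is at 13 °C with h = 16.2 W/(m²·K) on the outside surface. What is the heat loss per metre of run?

Treating each annulus and film as a series resistance:
R_cast iron pipe wall = ln(61/55)/(2π×53.5×1) = 3.08×10^-4 K/W
R_mineral wool = ln(131/61)/(2π×0.0423×1) = 2.876 K/W
R_outer film = 1/(h_o·2πr_oL) = 1/(16.2×2π×0.131×1) = 0.075 K/W
R_total = 2.951 K/W
Q = ΔT/R_total = 216/2.951

q′ ≈ 73.2 W/m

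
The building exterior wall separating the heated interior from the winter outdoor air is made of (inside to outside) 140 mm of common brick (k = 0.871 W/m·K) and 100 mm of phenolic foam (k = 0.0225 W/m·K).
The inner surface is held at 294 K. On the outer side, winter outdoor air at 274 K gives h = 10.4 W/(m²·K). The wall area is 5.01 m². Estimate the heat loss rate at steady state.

Model the wall as resistances in series:
R_common brick = L/(kA) = 0.14/(0.871×5.01) = 0.03208 K/W
R_phenolic foam = L/(kA) = 0.1/(0.0225×5.01) = 0.8871 K/W
R_outer film = 1/(h_o·A) = 1/(10.4×5.01) = 0.01919 K/W
R_total = 0.9384 K/W
Q = ΔT / R_total = 20 / 0.9384

Q ≈ 21.3 W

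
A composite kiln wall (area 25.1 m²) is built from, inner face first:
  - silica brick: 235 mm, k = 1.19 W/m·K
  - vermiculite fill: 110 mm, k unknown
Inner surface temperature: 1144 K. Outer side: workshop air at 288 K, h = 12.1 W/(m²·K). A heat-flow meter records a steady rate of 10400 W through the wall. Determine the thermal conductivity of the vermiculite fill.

k ≈ 0.0616 W/(m·K)

Thermal resistances in series:
R_silica brick = L/(kA) = 0.235/(1.19×25.1) = 0.007868 K/W
R_outer film = 1/(h_o·A) = 1/(12.1×25.1) = 0.003293 K/W
Sum of known resistances R_other = 0.01116 K/W
Total R = ΔT/Q = 856/10400 = 0.08231 K/W
R_vermiculite fill = R_total − R_other = 0.07115 K/W
k = L/(R·A) = 0.11/(0.07115×25.1)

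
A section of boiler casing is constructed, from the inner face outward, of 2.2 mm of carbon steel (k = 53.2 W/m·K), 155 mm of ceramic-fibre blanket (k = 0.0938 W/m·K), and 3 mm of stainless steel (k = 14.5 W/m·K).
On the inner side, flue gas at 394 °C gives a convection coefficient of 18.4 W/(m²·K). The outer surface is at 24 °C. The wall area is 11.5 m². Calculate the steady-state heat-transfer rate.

Treating each layer as a thermal resistance in series:
R_inner film = 1/(h_i·A) = 1/(18.4×11.5) = 0.004726 K/W
R_carbon steel = L/(kA) = 0.0022/(53.2×11.5) = 3.596×10^-6 K/W
R_ceramic-fibre blanket = L/(kA) = 0.155/(0.0938×11.5) = 0.1437 K/W
R_stainless steel = L/(kA) = 0.003/(14.5×11.5) = 1.799×10^-5 K/W
R_total = 0.1484 K/W
Q = ΔT / R_total = 370 / 0.1484

Q ≈ 2490 W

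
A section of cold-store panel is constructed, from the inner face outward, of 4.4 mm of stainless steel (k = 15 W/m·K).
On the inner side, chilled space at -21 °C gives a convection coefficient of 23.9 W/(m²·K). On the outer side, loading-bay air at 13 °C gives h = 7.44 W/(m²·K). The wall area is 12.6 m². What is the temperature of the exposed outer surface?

Thermal resistances in series:
R_inner film = 1/(h_i·A) = 1/(23.9×12.6) = 0.003321 K/W
R_stainless steel = L/(kA) = 0.0044/(15×12.6) = 2.328×10^-5 K/W
R_outer film = 1/(h_o·A) = 1/(7.44×12.6) = 0.01067 K/W
R_total = 0.01401 K/W;  Q = ΔT/R_total = 34/0.01401 = 2427 W
T_interface = T_inner + Q·ΣR(inner→interface) = -21 + 2430×0.003344

T ≈ -12.9 °C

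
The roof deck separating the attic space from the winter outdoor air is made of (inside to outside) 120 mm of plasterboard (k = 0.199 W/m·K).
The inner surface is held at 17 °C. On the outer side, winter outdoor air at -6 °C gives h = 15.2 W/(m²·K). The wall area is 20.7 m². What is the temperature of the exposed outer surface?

T ≈ -3.74 °C

Model the wall as resistances in series:
R_plasterboard = L/(kA) = 0.12/(0.199×20.7) = 0.02913 K/W
R_outer film = 1/(h_o·A) = 1/(15.2×20.7) = 0.003178 K/W
R_total = 0.03231 K/W;  Q = ΔT/R_total = 23/0.03231 = 711.9 W
T_interface = T_inner − Q·ΣR(inner→interface) = 17 − 712×0.02913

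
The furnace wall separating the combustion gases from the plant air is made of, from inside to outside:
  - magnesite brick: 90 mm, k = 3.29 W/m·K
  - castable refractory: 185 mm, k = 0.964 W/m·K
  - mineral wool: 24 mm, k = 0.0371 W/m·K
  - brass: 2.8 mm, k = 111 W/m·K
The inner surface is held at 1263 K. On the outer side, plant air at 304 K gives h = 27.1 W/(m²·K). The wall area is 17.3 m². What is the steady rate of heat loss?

Q ≈ 18400 W

Model the wall as resistances in series:
R_magnesite brick = L/(kA) = 0.09/(3.29×17.3) = 0.001581 K/W
R_castable refractory = L/(kA) = 0.185/(0.964×17.3) = 0.01109 K/W
R_mineral wool = L/(kA) = 0.024/(0.0371×17.3) = 0.03739 K/W
R_brass = L/(kA) = 0.0028/(111×17.3) = 1.458×10^-6 K/W
R_outer film = 1/(h_o·A) = 1/(27.1×17.3) = 0.002133 K/W
R_total = 0.0522 K/W
Q = ΔT / R_total = 959 / 0.0522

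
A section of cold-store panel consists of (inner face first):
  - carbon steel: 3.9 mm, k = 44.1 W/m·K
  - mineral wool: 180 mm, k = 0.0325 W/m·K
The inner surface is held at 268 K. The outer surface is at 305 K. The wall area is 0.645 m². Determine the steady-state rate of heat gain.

Q ≈ 4.31 W

Using the resistance-network approach (series):
R_carbon steel = L/(kA) = 0.0039/(44.1×0.645) = 1.371×10^-4 K/W
R_mineral wool = L/(kA) = 0.18/(0.0325×0.645) = 8.587 K/W
R_total = 8.587 K/W
Q = ΔT / R_total = 37 / 8.587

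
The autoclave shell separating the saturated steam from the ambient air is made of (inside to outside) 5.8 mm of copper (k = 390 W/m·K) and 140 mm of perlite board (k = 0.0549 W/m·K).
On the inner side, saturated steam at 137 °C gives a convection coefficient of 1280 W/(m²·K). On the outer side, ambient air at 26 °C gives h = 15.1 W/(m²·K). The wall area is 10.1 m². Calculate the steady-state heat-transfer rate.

Treating each layer as a thermal resistance in series:
R_inner film = 1/(h_i·A) = 1/(1280×10.1) = 7.735×10^-5 K/W
R_copper = L/(kA) = 0.0058/(390×10.1) = 1.472×10^-6 K/W
R_perlite board = L/(kA) = 0.14/(0.0549×10.1) = 0.2525 K/W
R_outer film = 1/(h_o·A) = 1/(15.1×10.1) = 0.006557 K/W
R_total = 0.2591 K/W
Q = ΔT / R_total = 111 / 0.2591

Q ≈ 428 W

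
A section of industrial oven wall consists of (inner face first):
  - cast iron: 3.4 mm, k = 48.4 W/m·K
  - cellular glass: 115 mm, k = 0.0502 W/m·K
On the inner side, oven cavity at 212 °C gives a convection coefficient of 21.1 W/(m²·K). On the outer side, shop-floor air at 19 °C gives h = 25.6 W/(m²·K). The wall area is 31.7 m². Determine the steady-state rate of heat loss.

Series thermal resistances:
R_inner film = 1/(h_i·A) = 1/(21.1×31.7) = 0.001495 K/W
R_cast iron = L/(kA) = 0.0034/(48.4×31.7) = 2.216×10^-6 K/W
R_cellular glass = L/(kA) = 0.115/(0.0502×31.7) = 0.07227 K/W
R_outer film = 1/(h_o·A) = 1/(25.6×31.7) = 0.001232 K/W
R_total = 0.075 K/W
Q = ΔT / R_total = 193 / 0.075

Q ≈ 2570 W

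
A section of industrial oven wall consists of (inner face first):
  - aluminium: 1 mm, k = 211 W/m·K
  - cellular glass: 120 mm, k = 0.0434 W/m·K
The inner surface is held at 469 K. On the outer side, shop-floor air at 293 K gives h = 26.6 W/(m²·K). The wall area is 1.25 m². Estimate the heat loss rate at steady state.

Q ≈ 78.5 W

Using the resistance-network approach (series):
R_aluminium = L/(kA) = 0.001/(211×1.25) = 3.791×10^-6 K/W
R_cellular glass = L/(kA) = 0.12/(0.0434×1.25) = 2.212 K/W
R_outer film = 1/(h_o·A) = 1/(26.6×1.25) = 0.03008 K/W
R_total = 2.242 K/W
Q = ΔT / R_total = 176 / 2.242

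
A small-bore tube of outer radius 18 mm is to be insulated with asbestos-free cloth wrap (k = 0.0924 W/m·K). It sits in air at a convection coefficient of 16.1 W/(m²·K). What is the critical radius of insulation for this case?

For a cylinder r_cr = k/h = 0.0924/16.1
r_cr = 5.74 mm; since the bare radius (18 mm) is above r_cr, any added insulation will reduce heat loss.

r_cr ≈ 5.74 mm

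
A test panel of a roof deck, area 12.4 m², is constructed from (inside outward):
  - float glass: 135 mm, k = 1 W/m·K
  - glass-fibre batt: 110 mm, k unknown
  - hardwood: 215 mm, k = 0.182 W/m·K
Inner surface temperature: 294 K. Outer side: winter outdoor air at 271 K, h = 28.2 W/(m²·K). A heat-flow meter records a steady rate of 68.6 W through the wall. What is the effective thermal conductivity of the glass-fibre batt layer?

Model the wall as resistances in series:
R_float glass = L/(kA) = 0.135/(1×12.4) = 0.01089 K/W
R_hardwood = L/(kA) = 0.215/(0.182×12.4) = 0.09527 K/W
R_outer film = 1/(h_o·A) = 1/(28.2×12.4) = 0.00286 K/W
Sum of known resistances R_other = 0.109 K/W
Total R = ΔT/Q = 23/68.6 = 0.3353 K/W
R_glass-fibre batt = R_total − R_other = 0.2263 K/W
k = L/(R·A) = 0.11/(0.2263×12.4)

k ≈ 0.0392 W/(m·K)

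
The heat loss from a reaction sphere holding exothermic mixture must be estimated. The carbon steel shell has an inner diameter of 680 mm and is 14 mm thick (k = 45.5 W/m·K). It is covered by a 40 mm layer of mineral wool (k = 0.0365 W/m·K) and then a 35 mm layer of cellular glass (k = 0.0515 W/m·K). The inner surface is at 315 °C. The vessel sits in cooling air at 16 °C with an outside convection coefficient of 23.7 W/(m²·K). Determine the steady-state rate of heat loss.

Q ≈ 310 W

For a spherical shell R = (1/r₁ − 1/r₂)/(4πk); film R = 1/(h·4πr²). In series:
R_carbon steel shell = (1/0.34 − 1/0.354)/(4π×45.5) = 2.034×10^-4 K/W
R_mineral wool = (1/0.354 − 1/0.394)/(4π×0.0365) = 0.6253 K/W
R_cellular glass = (1/0.394 − 1/0.429)/(4π×0.0515) = 0.32 K/W
R_outer film = 1/(h·4πr_o²) = 1/(23.7×4π×0.429²) = 0.01824 K/W
R_total = 0.9637 K/W
Q = ΔT/R_total = 299/0.9637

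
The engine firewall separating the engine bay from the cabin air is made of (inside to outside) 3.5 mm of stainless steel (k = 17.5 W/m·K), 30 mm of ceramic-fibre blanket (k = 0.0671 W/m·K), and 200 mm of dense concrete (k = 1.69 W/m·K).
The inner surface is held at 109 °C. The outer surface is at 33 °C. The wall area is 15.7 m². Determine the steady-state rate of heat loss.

Thermal resistances in series:
R_stainless steel = L/(kA) = 0.0035/(17.5×15.7) = 1.274×10^-5 K/W
R_ceramic-fibre blanket = L/(kA) = 0.03/(0.0671×15.7) = 0.02848 K/W
R_dense concrete = L/(kA) = 0.2/(1.69×15.7) = 0.007538 K/W
R_total = 0.03603 K/W
Q = ΔT / R_total = 76 / 0.03603

Q ≈ 2110 W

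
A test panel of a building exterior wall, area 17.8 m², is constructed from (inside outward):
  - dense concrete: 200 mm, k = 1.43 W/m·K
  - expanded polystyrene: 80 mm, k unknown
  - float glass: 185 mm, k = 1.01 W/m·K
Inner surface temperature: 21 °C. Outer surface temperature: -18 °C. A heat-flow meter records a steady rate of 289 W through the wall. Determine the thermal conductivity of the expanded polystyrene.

k ≈ 0.0385 W/(m·K)

Model the wall as resistances in series:
R_dense concrete = L/(kA) = 0.2/(1.43×17.8) = 0.007857 K/W
R_float glass = L/(kA) = 0.185/(1.01×17.8) = 0.01029 K/W
Sum of known resistances R_other = 0.01815 K/W
Total R = ΔT/Q = 39/289 = 0.1349 K/W
R_expanded polystyrene = R_total − R_other = 0.1168 K/W
k = L/(R·A) = 0.08/(0.1168×17.8)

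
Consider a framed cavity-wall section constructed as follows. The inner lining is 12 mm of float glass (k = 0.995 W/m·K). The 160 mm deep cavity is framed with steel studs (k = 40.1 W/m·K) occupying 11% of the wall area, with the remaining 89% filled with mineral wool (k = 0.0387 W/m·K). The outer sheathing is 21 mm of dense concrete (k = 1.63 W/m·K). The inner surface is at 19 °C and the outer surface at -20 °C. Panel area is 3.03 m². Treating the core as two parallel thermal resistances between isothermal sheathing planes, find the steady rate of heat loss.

Q ≈ 1940 W

Sheathing layers in series; stud and cavity paths in parallel between them.
R_inner = 0.012/(0.995×3.03) = 0.00398 K/W
R_stud  = 0.16/(40.1×0.11×3.03) = 0.01197 K/W
R_cav   = 0.16/(0.0387×0.89×3.03) = 1.533 K/W
1/R_core = 1/R_stud + 1/R_cav → R_core = 0.01188 K/W
R_outer = 0.021/(1.63×3.03) = 0.004252 K/W
R_total = 0.02011 K/W
Q = ΔT/R_total = 39/0.02011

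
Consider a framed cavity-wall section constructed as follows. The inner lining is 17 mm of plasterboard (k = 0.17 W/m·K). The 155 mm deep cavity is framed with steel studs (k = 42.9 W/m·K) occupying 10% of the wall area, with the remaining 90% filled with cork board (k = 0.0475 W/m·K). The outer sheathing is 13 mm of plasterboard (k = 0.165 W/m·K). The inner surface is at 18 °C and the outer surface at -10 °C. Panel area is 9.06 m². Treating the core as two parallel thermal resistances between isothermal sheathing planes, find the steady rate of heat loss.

Q ≈ 1180 W

Sheathing layers in series; stud and cavity paths in parallel between them.
R_inner = 0.017/(0.17×9.06) = 0.01104 K/W
R_stud  = 0.155/(42.9×0.1×9.06) = 0.003988 K/W
R_cav   = 0.155/(0.0475×0.9×9.06) = 0.4002 K/W
1/R_core = 1/R_stud + 1/R_cav → R_core = 0.003949 K/W
R_outer = 0.013/(0.165×9.06) = 0.008696 K/W
R_total = 0.02368 K/W
Q = ΔT/R_total = 28/0.02368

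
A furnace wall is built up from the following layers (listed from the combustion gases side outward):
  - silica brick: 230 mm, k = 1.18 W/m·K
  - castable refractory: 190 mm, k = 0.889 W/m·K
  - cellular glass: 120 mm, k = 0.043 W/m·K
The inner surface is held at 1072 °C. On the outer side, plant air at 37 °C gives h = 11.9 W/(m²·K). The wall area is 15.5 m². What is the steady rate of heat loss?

Thermal resistances in series:
R_silica brick = L/(kA) = 0.23/(1.18×15.5) = 0.01258 K/W
R_castable refractory = L/(kA) = 0.19/(0.889×15.5) = 0.01379 K/W
R_cellular glass = L/(kA) = 0.12/(0.043×15.5) = 0.18 K/W
R_outer film = 1/(h_o·A) = 1/(11.9×15.5) = 0.005422 K/W
R_total = 0.2118 K/W
Q = ΔT / R_total = 1035 / 0.2118

Q ≈ 4890 W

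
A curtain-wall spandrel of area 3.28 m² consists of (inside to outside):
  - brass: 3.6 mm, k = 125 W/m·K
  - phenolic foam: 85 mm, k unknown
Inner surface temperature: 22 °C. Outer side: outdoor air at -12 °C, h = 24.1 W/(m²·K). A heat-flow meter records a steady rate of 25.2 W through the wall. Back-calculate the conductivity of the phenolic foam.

k ≈ 0.0194 W/(m·K)

Thermal resistances in series:
R_brass = L/(kA) = 0.0036/(125×3.28) = 8.78×10^-6 K/W
R_outer film = 1/(h_o·A) = 1/(24.1×3.28) = 0.01265 K/W
Sum of known resistances R_other = 0.01266 K/W
Total R = ΔT/Q = 34/25.2 = 1.349 K/W
R_phenolic foam = R_total − R_other = 1.337 K/W
k = L/(R·A) = 0.085/(1.337×3.28)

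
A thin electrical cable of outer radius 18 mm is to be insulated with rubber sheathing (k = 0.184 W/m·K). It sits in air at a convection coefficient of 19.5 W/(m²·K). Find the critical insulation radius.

For a cylinder r_cr = k/h = 0.184/19.5
r_cr = 9.44 mm; since the bare radius (18 mm) is above r_cr, any added insulation will reduce heat loss.

r_cr ≈ 9.44 mm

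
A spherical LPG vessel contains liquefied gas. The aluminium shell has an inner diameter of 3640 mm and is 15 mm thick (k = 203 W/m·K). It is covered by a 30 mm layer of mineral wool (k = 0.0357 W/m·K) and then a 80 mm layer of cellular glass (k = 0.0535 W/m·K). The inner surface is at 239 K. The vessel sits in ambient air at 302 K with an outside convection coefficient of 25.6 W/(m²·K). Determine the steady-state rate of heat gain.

Q ≈ 1180 W

Radial (spherical) resistances in series:
R_aluminium shell = (1/1.82 − 1/1.835)/(4π×203) = 1.761×10^-6 K/W
R_mineral wool = (1/1.835 − 1/1.865)/(4π×0.0357) = 0.01954 K/W
R_cellular glass = (1/1.865 − 1/1.945)/(4π×0.0535) = 0.0328 K/W
R_outer film = 1/(h·4πr_o²) = 1/(25.6×4π×1.945²) = 8.217×10^-4 K/W
R_total = 0.05317 K/W
Q = ΔT/R_total = 63/0.05317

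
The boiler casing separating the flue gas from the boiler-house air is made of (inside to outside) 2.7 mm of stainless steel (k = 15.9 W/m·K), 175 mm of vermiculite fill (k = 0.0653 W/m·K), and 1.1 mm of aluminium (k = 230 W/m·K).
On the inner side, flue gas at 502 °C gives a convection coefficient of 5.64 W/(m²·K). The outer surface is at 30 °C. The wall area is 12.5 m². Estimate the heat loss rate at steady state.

Q ≈ 2060 W

Series thermal resistances:
R_inner film = 1/(h_i·A) = 1/(5.64×12.5) = 0.01418 K/W
R_stainless steel = L/(kA) = 0.0027/(15.9×12.5) = 1.358×10^-5 K/W
R_vermiculite fill = L/(kA) = 0.175/(0.0653×12.5) = 0.2144 K/W
R_aluminium = L/(kA) = 0.0011/(230×12.5) = 3.826×10^-7 K/W
R_total = 0.2286 K/W
Q = ΔT / R_total = 472 / 0.2286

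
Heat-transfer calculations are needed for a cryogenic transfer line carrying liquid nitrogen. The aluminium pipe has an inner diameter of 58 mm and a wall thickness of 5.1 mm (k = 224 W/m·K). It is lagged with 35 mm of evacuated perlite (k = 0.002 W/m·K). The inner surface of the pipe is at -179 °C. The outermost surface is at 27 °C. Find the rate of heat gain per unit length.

q′ ≈ 3.67 W/m

For a radial system each layer contributes R = ln(r_out/r_in)/(2πkL); films add R = 1/(hA).
R_aluminium pipe wall = ln(34.1/29)/(2π×224×1) = 1.151×10^-4 K/W
R_evacuated perlite = ln(69.1/34.1)/(2π×0.002×1) = 56.2 K/W
R_total = 56.2 K/W
Q = ΔT/R_total = 206/56.2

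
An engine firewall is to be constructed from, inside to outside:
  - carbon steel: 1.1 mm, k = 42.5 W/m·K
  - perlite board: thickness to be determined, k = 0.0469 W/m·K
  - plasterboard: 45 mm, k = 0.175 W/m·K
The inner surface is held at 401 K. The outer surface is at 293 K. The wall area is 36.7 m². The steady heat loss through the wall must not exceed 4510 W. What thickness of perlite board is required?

L ≈ 29.2 mm

Using the resistance-network approach (series):
R_carbon steel = L/(kA) = 0.0011/(42.5×36.7) = 7.052×10^-7 K/W
R_plasterboard = L/(kA) = 0.045/(0.175×36.7) = 0.007007 K/W
Sum of the known resistances R_other = 0.007007 K/W
Required total resistance R_tot = ΔT/Q_allow = 108/4510 = 0.02395 K/W
R_perlite board = R_tot − R_other = 0.01694 K/W
L = R·k·A = 0.01694×0.0469×36.7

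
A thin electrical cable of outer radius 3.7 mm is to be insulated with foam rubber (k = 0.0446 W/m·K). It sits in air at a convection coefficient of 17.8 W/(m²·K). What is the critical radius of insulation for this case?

For a cylinder r_cr = k/h = 0.0446/17.8
r_cr = 2.51 mm; since the bare radius (3.7 mm) is above r_cr, any added insulation will reduce heat loss.

r_cr ≈ 2.51 mm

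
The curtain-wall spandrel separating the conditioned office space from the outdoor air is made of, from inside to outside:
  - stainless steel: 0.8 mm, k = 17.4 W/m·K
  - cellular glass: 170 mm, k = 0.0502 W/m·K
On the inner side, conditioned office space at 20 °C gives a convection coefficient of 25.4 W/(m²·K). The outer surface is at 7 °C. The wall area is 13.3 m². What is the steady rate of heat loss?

Q ≈ 50.5 W

Treating each layer as a thermal resistance in series:
R_inner film = 1/(h_i·A) = 1/(25.4×13.3) = 0.00296 K/W
R_stainless steel = L/(kA) = 0.0008/(17.4×13.3) = 3.457×10^-6 K/W
R_cellular glass = L/(kA) = 0.17/(0.0502×13.3) = 0.2546 K/W
R_total = 0.2576 K/W
Q = ΔT / R_total = 13 / 0.2576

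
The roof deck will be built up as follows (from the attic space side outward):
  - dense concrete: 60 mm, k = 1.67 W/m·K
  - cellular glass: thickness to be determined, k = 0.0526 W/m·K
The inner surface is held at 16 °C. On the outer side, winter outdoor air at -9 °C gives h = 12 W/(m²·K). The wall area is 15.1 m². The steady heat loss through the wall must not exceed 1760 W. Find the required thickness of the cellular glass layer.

L ≈ 5.01 mm

Thermal resistances in series:
R_dense concrete = L/(kA) = 0.06/(1.67×15.1) = 0.002379 K/W
R_outer film = 1/(h_o·A) = 1/(12×15.1) = 0.005519 K/W
Sum of the known resistances R_other = 0.007898 K/W
Required total resistance R_tot = ΔT/Q_allow = 25/1760 = 0.0142 K/W
R_cellular glass = R_tot − R_other = 0.006306 K/W
L = R·k·A = 0.006306×0.0526×15.1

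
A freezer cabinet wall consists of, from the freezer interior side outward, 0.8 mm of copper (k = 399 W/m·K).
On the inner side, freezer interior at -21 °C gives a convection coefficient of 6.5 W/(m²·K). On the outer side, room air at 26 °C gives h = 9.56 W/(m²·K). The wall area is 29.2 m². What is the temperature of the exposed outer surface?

Treating each layer as a thermal resistance in series:
R_inner film = 1/(h_i·A) = 1/(6.5×29.2) = 0.005269 K/W
R_copper = L/(kA) = 0.0008/(399×29.2) = 6.866×10^-8 K/W
R_outer film = 1/(h_o·A) = 1/(9.56×29.2) = 0.003582 K/W
R_total = 0.008851 K/W;  Q = ΔT/R_total = 47/0.008851 = 5310 W
T_interface = T_inner + Q·ΣR(inner→interface) = -21 + 5310×0.005269

T ≈ 6.98 °C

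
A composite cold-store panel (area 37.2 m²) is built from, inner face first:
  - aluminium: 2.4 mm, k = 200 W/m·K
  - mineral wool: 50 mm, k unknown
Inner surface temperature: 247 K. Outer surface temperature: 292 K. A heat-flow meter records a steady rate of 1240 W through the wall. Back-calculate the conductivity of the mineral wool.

k ≈ 0.037 W/(m·K)

Treating each layer as a thermal resistance in series:
R_aluminium = L/(kA) = 0.0024/(200×37.2) = 3.226×10^-7 K/W
Sum of known resistances R_other = 3.226×10^-7 K/W
Total R = ΔT/Q = 45/1240 = 0.03629 K/W
R_mineral wool = R_total − R_other = 0.03629 K/W
k = L/(R·A) = 0.05/(0.03629×37.2)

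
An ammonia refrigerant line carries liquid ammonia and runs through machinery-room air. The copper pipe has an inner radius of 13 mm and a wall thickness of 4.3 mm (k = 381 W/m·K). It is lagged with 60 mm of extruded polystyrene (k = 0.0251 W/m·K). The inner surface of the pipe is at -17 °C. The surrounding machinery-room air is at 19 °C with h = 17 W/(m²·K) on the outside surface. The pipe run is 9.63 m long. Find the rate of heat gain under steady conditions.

Radial resistances (cylindrical: R_cond = ln(r_o/r_i)/(2πkL), R_conv = 1/(h·2πrL)):
R_copper pipe wall = ln(17.3/13)/(2π×381×9.63) = 1.24×10^-5 K/W
R_extruded polystyrene = ln(77.3/17.3)/(2π×0.0251×9.63) = 0.9857 K/W
R_outer film = 1/(h_o·2πr_oL) = 1/(17×2π×0.0773×9.63) = 0.01258 K/W
R_total = 0.9983 K/W
Q = ΔT/R_total = 36/0.9983

Q ≈ 36.1 W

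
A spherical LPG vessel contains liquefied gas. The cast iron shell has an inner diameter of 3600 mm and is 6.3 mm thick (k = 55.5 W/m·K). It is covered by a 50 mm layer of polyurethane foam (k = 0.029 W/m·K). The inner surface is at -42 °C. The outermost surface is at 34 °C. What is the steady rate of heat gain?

Q ≈ 1860 W

Spherical conduction: R = (1/r_in − 1/r_out)/(4πk) per layer; series-sum.
R_cast iron shell = (1/1.8 − 1/1.8063)/(4π×55.5) = 2.778×10^-6 K/W
R_polyurethane foam = (1/1.8063 − 1/1.8563)/(4π×0.029) = 0.04092 K/W
R_total = 0.04092 K/W
Q = ΔT/R_total = 76/0.04092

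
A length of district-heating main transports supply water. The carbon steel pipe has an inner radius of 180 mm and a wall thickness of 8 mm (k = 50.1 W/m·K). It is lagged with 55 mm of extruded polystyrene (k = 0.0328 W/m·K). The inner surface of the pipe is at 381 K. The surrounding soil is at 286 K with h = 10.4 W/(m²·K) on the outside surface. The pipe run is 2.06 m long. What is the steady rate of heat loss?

Q ≈ 150 W

Radial resistances (cylindrical: R_cond = ln(r_o/r_i)/(2πkL), R_conv = 1/(h·2πrL)):
R_carbon steel pipe wall = ln(188/180)/(2π×50.1×2.06) = 6.706×10^-5 K/W
R_extruded polystyrene = ln(243/188)/(2π×0.0328×2.06) = 0.6045 K/W
R_outer film = 1/(h_o·2πr_oL) = 1/(10.4×2π×0.243×2.06) = 0.03057 K/W
R_total = 0.6351 K/W
Q = ΔT/R_total = 95/0.6351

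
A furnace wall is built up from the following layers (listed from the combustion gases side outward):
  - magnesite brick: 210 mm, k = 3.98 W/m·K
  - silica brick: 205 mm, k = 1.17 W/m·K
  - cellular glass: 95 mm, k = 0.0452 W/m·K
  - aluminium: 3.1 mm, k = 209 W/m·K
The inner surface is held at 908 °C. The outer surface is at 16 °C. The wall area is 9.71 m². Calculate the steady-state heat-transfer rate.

Model the wall as resistances in series:
R_magnesite brick = L/(kA) = 0.21/(3.98×9.71) = 0.005434 K/W
R_silica brick = L/(kA) = 0.205/(1.17×9.71) = 0.01804 K/W
R_cellular glass = L/(kA) = 0.095/(0.0452×9.71) = 0.2165 K/W
R_aluminium = L/(kA) = 0.0031/(209×9.71) = 1.528×10^-6 K/W
R_total = 0.2399 K/W
Q = ΔT / R_total = 892 / 0.2399

Q ≈ 3720 W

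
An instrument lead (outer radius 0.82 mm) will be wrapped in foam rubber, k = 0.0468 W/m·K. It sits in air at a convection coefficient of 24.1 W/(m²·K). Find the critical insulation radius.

For a cylinder r_cr = k/h = 0.0468/24.1
r_cr = 1.94 mm; since the bare radius (0.82 mm) is below r_cr, adding a thin layer of insulation will *increase* heat loss.

r_cr ≈ 1.94 mm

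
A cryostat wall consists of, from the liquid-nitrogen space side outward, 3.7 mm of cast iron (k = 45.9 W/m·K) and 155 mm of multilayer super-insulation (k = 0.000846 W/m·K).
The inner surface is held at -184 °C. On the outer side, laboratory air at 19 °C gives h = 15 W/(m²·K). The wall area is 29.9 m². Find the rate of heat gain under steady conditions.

Q ≈ 33.1 W

Treating each layer as a thermal resistance in series:
R_cast iron = L/(kA) = 0.0037/(45.9×29.9) = 2.696×10^-6 K/W
R_multilayer super-insulation = L/(kA) = 0.155/(0.000846×29.9) = 6.128 K/W
R_outer film = 1/(h_o·A) = 1/(15×29.9) = 0.00223 K/W
R_total = 6.13 K/W
Q = ΔT / R_total = 203 / 6.13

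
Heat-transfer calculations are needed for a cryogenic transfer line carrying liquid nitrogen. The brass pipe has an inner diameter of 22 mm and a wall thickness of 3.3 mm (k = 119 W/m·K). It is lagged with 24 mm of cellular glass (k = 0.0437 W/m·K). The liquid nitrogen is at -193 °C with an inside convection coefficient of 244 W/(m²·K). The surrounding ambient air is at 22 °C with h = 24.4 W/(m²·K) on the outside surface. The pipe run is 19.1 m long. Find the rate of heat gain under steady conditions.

Radial resistances (cylindrical: R_cond = ln(r_o/r_i)/(2πkL), R_conv = 1/(h·2πrL)):
R_inner film = 1/(h_i·2πr₁L) = 1/(244×2π×0.011×19.1) = 0.003105 K/W
R_brass pipe wall = ln(14.3/11)/(2π×119×19.1) = 1.837×10^-5 K/W
R_cellular glass = ln(38.3/14.3)/(2π×0.0437×19.1) = 0.1879 K/W
R_outer film = 1/(h_o·2πr_oL) = 1/(24.4×2π×0.0383×19.1) = 0.008917 K/W
R_total = 0.1999 K/W
Q = ΔT/R_total = 215/0.1999

Q ≈ 1080 W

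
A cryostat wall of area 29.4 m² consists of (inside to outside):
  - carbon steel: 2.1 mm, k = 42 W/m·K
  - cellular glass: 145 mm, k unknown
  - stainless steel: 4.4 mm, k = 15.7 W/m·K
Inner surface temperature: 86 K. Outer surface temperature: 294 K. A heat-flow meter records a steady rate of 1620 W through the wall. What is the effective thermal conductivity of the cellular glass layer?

k ≈ 0.0384 W/(m·K)

Series thermal resistances:
R_carbon steel = L/(kA) = 0.0021/(42×29.4) = 1.701×10^-6 K/W
R_stainless steel = L/(kA) = 0.0044/(15.7×29.4) = 9.532×10^-6 K/W
Sum of known resistances R_other = 1.123×10^-5 K/W
Total R = ΔT/Q = 208/1620 = 0.1284 K/W
R_cellular glass = R_total − R_other = 0.1284 K/W
k = L/(R·A) = 0.145/(0.1284×29.4)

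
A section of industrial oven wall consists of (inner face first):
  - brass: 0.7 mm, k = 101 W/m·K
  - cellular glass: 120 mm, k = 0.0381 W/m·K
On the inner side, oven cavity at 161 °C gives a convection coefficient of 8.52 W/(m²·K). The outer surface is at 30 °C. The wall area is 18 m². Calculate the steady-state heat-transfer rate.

Q ≈ 722 W

Using the resistance-network approach (series):
R_inner film = 1/(h_i·A) = 1/(8.52×18) = 0.006521 K/W
R_brass = L/(kA) = 0.0007/(101×18) = 3.85×10^-7 K/W
R_cellular glass = L/(kA) = 0.12/(0.0381×18) = 0.175 K/W
R_total = 0.1815 K/W
Q = ΔT / R_total = 131 / 0.1815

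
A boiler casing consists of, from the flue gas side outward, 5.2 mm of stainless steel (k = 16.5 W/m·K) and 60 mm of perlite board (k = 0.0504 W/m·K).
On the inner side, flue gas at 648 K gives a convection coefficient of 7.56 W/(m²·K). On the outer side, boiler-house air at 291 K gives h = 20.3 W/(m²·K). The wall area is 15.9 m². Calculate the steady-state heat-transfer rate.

Model the wall as resistances in series:
R_inner film = 1/(h_i·A) = 1/(7.56×15.9) = 0.008319 K/W
R_stainless steel = L/(kA) = 0.0052/(16.5×15.9) = 1.982×10^-5 K/W
R_perlite board = L/(kA) = 0.06/(0.0504×15.9) = 0.07487 K/W
R_outer film = 1/(h_o·A) = 1/(20.3×15.9) = 0.003098 K/W
R_total = 0.08631 K/W
Q = ΔT / R_total = 357 / 0.08631

Q ≈ 4140 W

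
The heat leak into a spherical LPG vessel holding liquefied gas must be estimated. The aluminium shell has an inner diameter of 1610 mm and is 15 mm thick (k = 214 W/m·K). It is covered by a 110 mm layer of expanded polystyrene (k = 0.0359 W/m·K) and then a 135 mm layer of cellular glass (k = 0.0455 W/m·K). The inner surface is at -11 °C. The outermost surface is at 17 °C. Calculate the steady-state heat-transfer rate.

Each spherical layer contributes R = (1/r_i − 1/r_o)/(4πk):
R_aluminium shell = (1/0.805 − 1/0.82)/(4π×214) = 8.45×10^-6 K/W
R_expanded polystyrene = (1/0.82 − 1/0.93)/(4π×0.0359) = 0.3197 K/W
R_cellular glass = (1/0.93 − 1/1.065)/(4π×0.0455) = 0.2384 K/W
R_total = 0.5581 K/W
Q = ΔT/R_total = 28/0.5581

Q ≈ 50.2 W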